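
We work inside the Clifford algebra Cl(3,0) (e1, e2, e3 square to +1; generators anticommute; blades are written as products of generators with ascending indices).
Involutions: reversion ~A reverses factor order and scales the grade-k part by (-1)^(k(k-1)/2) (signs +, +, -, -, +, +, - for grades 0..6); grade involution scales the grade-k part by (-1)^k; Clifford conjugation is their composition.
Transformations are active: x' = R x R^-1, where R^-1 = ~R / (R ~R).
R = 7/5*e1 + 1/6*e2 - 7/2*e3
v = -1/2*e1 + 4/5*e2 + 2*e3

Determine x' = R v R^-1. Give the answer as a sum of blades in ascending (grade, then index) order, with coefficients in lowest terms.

~R = 7/5*e1 + 1/6*e2 - 7/2*e3, and R ~R = 6407/450, so R^-1 = ~R / (6407/450).
R v = -227/30 + 361/300*e1 e2 + 21/20*e1 e3 + 47/15*e2 e3
Answer: -12661/12814*e1 - 31303/32035*e2 + 11021/6407*e3


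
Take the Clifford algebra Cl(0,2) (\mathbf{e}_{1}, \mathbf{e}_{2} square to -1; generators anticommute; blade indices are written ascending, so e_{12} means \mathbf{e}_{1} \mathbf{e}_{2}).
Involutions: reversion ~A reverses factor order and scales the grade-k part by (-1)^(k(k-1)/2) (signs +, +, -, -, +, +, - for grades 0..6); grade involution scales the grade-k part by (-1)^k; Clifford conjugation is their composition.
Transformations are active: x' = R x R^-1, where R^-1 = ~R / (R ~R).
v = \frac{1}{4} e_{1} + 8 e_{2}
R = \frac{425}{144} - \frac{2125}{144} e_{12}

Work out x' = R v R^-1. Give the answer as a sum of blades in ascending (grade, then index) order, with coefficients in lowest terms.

~R = \frac{425}{144} + \frac{2125}{144} e_{12}, and R ~R = \frac{2348125}{10368}, so R^-1 = ~R / (\frac{2348125}{10368}).
R v = \frac{68425}{576} e_{1} + \frac{1275}{64} e_{2}
Answer: \frac{37}{13} e_{1} - \frac{389}{52} e_{2}


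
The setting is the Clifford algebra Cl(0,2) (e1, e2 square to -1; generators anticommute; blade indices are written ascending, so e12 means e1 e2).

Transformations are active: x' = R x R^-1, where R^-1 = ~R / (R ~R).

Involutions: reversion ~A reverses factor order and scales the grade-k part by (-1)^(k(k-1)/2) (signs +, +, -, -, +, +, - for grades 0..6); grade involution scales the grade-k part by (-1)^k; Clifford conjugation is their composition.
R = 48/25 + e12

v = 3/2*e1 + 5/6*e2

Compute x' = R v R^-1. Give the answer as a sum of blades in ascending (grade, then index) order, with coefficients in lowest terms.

~R = 48/25 - e12, and R ~R = 2929/625, so R^-1 = ~R / (2929/625).
R v = 307/150*e1 + 31/10*e2
Answer: 1037/5858*e1 + 29995/17574*e2


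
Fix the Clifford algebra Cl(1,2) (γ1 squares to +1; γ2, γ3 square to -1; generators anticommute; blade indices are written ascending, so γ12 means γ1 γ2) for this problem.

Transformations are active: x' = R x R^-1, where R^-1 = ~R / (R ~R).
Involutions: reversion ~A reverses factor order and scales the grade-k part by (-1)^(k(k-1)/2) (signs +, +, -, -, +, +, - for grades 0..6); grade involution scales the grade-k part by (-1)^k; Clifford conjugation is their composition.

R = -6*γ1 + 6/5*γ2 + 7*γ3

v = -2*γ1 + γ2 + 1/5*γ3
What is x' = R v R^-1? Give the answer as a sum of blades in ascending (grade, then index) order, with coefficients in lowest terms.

~R = -6*γ1 + 6/5*γ2 + 7*γ3, and R ~R = -361/25, so R^-1 = ~R / (-361/25).
R v = 47/5 - 18/5*γ12 + 64/5*γ13 - 169/25*γ23
Answer: 3542/361*γ1 - 925/361*γ2 - 16811/1805*γ3


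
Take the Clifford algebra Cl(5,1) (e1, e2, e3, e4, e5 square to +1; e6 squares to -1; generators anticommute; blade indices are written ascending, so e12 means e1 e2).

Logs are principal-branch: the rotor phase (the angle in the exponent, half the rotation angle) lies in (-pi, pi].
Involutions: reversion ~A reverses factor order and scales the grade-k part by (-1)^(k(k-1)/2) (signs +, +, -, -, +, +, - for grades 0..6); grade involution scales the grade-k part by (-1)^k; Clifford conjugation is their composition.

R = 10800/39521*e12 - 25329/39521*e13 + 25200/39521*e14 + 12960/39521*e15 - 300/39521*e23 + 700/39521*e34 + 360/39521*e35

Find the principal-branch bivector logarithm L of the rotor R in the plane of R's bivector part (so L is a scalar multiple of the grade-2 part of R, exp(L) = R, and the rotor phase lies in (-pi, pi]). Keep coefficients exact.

The scalar part of R is 0, which fixes the principal-branch rotor phase; the unit plane is then the bivector part divided by the sine of that phase, and L is that plane scaled by the phase.
Concretely: cos(phase) = 0 gives phase = ±pi/2, and since phase/sin(phase) is even the sign is immaterial: L = (phase/sin(phase)) * <R>_2 = (pi/2) * <R>_2.
Answer: 5400*pi/39521*e12 - 25329*pi/79042*e13 + 12600*pi/39521*e14 + 6480*pi/39521*e15 - 150*pi/39521*e23 + 350*pi/39521*e34 + 180*pi/39521*e35


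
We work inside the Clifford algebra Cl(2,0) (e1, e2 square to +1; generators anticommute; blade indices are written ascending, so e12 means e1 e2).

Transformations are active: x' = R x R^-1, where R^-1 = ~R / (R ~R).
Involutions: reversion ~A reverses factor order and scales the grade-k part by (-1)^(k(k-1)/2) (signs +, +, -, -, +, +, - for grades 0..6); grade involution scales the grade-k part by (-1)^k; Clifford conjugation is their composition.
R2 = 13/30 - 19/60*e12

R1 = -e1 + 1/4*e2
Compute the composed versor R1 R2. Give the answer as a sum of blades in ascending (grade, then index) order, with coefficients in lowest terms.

Distribute over the terms of R1 (each basis-blade product reordered to ascending indices, repeated generators contracted through their squares):
(-e1) R2 = -13/30*e1 + 19/60*e2
(1/4*e2) R2 = 19/240*e1 + 13/120*e2
Summing the partial products and collecting blades:
Answer: -17/48*e1 + 17/40*e2


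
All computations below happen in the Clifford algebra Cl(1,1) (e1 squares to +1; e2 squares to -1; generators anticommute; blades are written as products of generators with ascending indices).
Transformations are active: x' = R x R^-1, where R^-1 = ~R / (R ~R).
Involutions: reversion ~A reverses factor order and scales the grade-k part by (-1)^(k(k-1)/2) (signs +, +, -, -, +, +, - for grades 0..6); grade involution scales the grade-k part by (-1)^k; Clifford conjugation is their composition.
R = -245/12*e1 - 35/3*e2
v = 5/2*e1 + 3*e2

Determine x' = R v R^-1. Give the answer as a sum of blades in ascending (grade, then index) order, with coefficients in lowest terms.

~R = -245/12*e1 - 35/3*e2, and R ~R = 13475/48, so R^-1 = ~R / (13475/48).
R v = -385/24 - 385/12*e1 e2
Answer: -1/6*e1 - 5/3*e2


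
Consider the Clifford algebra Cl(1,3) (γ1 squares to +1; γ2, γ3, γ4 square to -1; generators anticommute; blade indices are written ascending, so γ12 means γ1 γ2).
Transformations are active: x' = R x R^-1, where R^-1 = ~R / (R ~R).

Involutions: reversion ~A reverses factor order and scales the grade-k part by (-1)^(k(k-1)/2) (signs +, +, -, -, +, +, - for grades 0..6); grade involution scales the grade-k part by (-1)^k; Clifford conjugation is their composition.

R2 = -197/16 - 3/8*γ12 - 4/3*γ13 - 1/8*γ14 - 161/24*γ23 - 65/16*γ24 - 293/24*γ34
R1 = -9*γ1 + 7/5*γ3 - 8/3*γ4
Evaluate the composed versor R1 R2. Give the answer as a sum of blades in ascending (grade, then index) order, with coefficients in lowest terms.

Distribute over the terms of R1 (each basis-blade product reordered to ascending indices, repeated generators contracted through their squares):
(-9*γ1) R2 = 1773/16*γ1 + 27/8*γ2 + 12*γ3 + 9/8*γ4 + 483/8*γ123 + 585/16*γ124 + 879/8*γ134
(7/5*γ3) R2 = -28/15*γ1 - 1127/120*γ2 - 1379/80*γ3 + 2051/120*γ4 - 21/40*γ123 + 7/40*γ134 + 91/16*γ234
(-8/3*γ4) R2 = 1/3*γ1 + 65/6*γ2 + 293/9*γ3 + 197/6*γ4 + γ124 + 32/9*γ134 + 161/9*γ234
Summing the partial products and collecting blades:
Answer: 26227/240*γ1 + 289/60*γ2 + 19669/720*γ3 + 1021/20*γ4 + 1197/20*γ123 + 601/16*γ124 + 20449/180*γ134 + 3395/144*γ234


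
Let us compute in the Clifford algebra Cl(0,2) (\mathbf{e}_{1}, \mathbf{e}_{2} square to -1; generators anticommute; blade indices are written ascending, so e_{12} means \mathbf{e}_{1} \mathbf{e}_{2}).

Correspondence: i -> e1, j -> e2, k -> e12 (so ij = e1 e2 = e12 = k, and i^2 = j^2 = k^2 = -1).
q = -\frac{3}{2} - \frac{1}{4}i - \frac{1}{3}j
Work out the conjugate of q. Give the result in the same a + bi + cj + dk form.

In blades: q = -\frac{3}{2} - \frac{1}{4} e_{1} - \frac{1}{3} e_{2}.
Conjugation here is Clifford conjugation: the scalar is fixed and the grade-1 and grade-2 blades all flip sign, giving -\frac{3}{2} + \frac{1}{4} e_{1} + \frac{1}{3} e_{2}; translating back:
Answer: -\frac{3}{2} + \frac{1}{4}i + \frac{1}{3}j


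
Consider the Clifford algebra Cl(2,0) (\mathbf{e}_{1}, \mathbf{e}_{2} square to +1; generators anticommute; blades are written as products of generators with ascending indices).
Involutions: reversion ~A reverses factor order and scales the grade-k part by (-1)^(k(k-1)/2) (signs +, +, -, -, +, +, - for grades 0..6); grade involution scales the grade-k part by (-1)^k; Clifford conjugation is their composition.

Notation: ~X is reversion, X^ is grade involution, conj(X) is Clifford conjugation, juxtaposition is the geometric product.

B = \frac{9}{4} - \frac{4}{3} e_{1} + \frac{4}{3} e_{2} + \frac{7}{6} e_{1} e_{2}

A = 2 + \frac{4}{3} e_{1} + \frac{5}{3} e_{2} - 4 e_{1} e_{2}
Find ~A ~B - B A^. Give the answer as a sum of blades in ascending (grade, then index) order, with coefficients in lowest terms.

first term: \frac{173}{18} + \frac{137}{18} e_{1} + \frac{367}{36} e_{2} + \frac{32}{3} e_{1} e_{2}
second term: \frac{157}{18} - \frac{41}{18} e_{1} + \frac{209}{36} e_{2} - \frac{8}{3} e_{1} e_{2}
Answer: \frac{8}{9} + \frac{89}{9} e_{1} + \frac{79}{18} e_{2} + \frac{40}{3} e_{1} e_{2}


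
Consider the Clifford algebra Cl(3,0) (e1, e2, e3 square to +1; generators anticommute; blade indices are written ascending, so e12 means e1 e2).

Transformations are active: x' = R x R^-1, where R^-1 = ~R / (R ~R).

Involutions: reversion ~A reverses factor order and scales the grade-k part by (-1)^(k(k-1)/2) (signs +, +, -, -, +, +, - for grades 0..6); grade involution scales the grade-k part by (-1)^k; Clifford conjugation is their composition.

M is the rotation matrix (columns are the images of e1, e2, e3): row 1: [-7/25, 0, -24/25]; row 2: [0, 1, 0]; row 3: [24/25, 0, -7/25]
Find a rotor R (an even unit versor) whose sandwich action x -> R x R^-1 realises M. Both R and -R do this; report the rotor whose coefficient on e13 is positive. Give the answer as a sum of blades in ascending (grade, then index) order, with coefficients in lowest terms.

Method: write R = a + b12*e12 + b13*e13 + b23*e23 with a^2 + b12^2 + b13^2 + b23^2 = 1 (so R^-1 = ~R). Expanding the columns R e_j ~R gives tr M = 4a^2 - 1 and, from the antisymmetric part, M21 - M12 = -4a*b12, M13 - M31 = 4a*b13, M32 - M23 = -4a*b23.
Here tr M = 11/25, so a^2 = (1 + tr M)/4 = 9/25 and a = ±3/5. Taking a = 3/5: M21 - M12 = 0, M13 - M31 = -48/25, M32 - M23 = 0, giving b12 = 0, b13 = -4/5, b23 = 0, i.e. R = 3/5 - 4/5*e13.
Its e13 coefficient is negative, so report the other preimage -R.
Answer: -3/5 + 4/5*e13. Note: both R and -R realise this M (trace 11/25); the covering map identifies them, and the e13-coefficient sign is the tie-breaker.


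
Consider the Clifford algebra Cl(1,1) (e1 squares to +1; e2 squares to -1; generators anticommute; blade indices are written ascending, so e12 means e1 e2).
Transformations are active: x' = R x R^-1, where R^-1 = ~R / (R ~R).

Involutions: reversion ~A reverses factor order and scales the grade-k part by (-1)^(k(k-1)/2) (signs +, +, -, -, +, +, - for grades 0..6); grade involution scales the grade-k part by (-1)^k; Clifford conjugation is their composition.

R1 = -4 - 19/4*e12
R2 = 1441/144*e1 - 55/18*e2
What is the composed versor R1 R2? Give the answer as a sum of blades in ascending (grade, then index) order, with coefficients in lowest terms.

Distribute over the terms of R1 (each basis-blade product reordered to ascending indices, repeated generators contracted through their squares):
(-4) R2 = -1441/36*e1 + 110/9*e2
(-19/4*e12) R2 = -1045/72*e1 + 27379/576*e2
Summing the partial products and collecting blades:
Answer: -1309/24*e1 + 11473/192*e2


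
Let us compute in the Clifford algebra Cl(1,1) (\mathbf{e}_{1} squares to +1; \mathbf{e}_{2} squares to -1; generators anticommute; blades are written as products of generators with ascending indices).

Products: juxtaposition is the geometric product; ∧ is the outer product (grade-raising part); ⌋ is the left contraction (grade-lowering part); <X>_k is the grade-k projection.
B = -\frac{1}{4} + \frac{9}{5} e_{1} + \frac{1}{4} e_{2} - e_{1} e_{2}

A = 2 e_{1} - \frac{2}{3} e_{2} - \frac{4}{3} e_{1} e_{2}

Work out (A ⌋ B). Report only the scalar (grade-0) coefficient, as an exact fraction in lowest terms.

step 1: \frac{51}{10} + \frac{2}{3} e_{1} - 2 e_{2}
Answer: \frac{51}{10}


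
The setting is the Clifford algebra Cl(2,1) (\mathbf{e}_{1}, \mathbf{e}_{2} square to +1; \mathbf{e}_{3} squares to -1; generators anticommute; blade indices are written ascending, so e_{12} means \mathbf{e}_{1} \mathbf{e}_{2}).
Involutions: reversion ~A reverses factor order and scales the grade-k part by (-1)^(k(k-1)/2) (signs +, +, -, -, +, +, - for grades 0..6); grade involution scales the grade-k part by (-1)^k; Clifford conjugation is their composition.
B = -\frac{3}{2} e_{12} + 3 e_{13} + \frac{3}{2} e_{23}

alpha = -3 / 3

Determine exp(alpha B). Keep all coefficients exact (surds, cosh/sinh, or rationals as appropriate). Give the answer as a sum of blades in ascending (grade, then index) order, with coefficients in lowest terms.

B^2 term by term: the squares give (-\frac{3}{2})^2*(e_{12})^2 + (3)^2*(e_{13})^2 + (\frac{3}{2})^2*(e_{23})^2 = \frac{9}{4}*(-1) + 9*(+1) + \frac{9}{4}*(+1) = 9 (each basis 2-blade squares to minus the product of its generators' squares); cross terms between blades sharing an index anticommute and cancel. So B^2 = 9.
B^2 = 9 — hyperbolic case — the even/odd split gives cosh and sinh: l = 3, alpha*l = -3, so exp(alpha B) = cosh(-3) + (sinh(-3)/3)*B = \cosh{\left(3 \right)} + (- \frac{\sinh{\left(3 \right)}}{3})*B.
Answer: \cosh{\left(3 \right)} + \frac{\sinh{\left(3 \right)}}{2} e_{12} - \sinh{\left(3 \right)} e_{13} - \frac{\sinh{\left(3 \right)}}{2} e_{23}


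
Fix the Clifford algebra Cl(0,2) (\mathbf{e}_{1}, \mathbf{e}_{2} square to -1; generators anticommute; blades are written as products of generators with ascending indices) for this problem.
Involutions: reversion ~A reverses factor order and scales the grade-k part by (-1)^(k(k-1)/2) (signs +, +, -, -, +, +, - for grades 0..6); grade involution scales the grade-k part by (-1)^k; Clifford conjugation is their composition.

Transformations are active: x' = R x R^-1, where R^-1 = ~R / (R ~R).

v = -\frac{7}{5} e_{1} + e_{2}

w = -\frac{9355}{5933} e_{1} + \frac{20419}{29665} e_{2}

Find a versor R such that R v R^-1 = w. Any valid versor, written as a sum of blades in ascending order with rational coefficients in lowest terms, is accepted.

A norm check does it: q(v) = q(w) = -\frac{74}{25}, hence R = v + w = -\frac{88306}{29665} e_{1} + \frac{50084}{29665} e_{2} realises the map — parallel part kept, (v - w)/2 negated, v carried to w.
Answer: -\frac{88306}{29665} e_{1} + \frac{50084}{29665} e_{2}


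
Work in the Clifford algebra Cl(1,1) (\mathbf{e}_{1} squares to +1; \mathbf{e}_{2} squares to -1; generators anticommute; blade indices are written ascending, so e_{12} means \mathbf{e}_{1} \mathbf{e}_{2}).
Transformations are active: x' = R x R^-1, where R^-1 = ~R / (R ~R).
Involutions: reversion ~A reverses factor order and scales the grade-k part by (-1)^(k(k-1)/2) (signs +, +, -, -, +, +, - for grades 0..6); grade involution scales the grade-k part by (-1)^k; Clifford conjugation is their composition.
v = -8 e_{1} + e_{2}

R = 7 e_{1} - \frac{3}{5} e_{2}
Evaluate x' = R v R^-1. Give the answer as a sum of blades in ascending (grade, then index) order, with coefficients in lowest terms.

~R = 7 e_{1} - \frac{3}{5} e_{2}, and R ~R = \frac{1216}{25}, so R^-1 = ~R / (\frac{1216}{25}).
R v = -\frac{277}{5} + \frac{11}{5} e_{12}
Answer: -\frac{4831}{608} e_{1} + \frac{223}{608} e_{2}


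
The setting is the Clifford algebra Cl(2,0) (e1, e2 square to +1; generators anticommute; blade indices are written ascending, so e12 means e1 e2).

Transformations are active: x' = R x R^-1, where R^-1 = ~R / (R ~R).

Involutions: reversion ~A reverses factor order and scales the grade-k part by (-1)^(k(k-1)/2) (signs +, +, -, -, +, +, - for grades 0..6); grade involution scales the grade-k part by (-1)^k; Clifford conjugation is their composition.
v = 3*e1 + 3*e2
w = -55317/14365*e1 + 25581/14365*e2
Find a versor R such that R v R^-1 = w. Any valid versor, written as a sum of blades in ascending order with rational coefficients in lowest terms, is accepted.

Since q(v) = q(w) = 18, the sum R = v + w = -12222/14365*e1 + 68676/14365*e2 does the job whenever invertible.
Answer: -12222/14365*e1 + 68676/14365*e2


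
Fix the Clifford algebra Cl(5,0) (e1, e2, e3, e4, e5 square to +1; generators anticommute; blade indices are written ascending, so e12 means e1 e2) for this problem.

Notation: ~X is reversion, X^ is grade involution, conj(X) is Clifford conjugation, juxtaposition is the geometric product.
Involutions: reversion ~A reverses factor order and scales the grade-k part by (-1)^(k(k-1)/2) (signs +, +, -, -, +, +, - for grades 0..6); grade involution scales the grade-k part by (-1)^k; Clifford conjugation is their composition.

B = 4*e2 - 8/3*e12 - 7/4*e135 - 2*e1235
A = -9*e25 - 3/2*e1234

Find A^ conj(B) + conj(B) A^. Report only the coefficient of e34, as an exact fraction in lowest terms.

first term: -36*e5 + 18*e13 + 24*e15 + 4*e34 + 3*e45 - 63/4*e123 + 6*e134 + 21/8*e245
second term: 36*e5 + 18*e13 - 24*e15 + 4*e34 - 3*e45 + 63/4*e123 - 6*e134 + 21/8*e245
Answer: 8


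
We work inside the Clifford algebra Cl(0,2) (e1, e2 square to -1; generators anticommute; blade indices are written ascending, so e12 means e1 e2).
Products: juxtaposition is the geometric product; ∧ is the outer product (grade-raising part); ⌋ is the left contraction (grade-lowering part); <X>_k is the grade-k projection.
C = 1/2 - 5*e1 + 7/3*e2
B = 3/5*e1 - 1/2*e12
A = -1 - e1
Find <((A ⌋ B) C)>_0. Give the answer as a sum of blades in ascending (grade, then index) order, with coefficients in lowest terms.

step 1: 3/5 - 3/5*e1 - 1/2*e2 + 1/2*e12
step 2: -23/15 - 67/15*e1 - 27/20*e2 - 73/20*e12
step 3: -23/15
Answer: -23/15


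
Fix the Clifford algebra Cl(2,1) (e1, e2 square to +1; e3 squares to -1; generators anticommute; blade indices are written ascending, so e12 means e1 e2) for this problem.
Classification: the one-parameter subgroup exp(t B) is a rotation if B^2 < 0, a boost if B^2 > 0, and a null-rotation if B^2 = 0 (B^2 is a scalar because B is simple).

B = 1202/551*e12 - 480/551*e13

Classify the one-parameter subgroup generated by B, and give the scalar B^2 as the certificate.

B^2 term by term: the squares give (1202/551)^2*(e12)^2 + (-480/551)^2*(e13)^2 = 1444804/303601*(-1) + 230400/303601*(+1) = -4 (each basis 2-blade squares to minus the product of its generators' squares); cross terms between blades sharing an index anticommute and cancel. So B^2 = -4.
Answer: rotation, certificate B^2 = -4. Certificate logic: -4 is a conjugation-invariant scalar, so its sign fixes rotation versus boost versus null-rotation outright.


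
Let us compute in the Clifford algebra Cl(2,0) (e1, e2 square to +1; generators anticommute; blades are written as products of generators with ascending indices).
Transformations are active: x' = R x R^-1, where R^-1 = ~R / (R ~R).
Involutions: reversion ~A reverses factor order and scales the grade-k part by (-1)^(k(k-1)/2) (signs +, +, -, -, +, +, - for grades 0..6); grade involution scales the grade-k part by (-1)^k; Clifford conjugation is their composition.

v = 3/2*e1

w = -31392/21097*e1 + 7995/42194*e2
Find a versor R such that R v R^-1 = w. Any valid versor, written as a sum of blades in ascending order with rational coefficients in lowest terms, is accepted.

Here q(v) = q(w) = 9/4; the classical choice R = v + w = 507/42194*e1 + 7995/42194*e2 then realises v -> w under the sandwich.
Answer: 507/42194*e1 + 7995/42194*e2


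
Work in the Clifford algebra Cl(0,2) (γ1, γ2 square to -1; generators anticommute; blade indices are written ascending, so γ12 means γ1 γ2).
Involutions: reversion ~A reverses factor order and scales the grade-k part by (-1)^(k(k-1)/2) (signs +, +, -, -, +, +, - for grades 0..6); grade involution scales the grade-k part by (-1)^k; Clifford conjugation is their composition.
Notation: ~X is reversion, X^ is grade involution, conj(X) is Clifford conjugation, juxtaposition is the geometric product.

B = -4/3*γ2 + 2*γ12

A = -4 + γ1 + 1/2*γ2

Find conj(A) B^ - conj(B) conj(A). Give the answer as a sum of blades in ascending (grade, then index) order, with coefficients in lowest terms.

first term: 2/3 - γ1 - 10/3*γ2 - 28/3*γ12
second term: 2/3 - γ1 - 10/3*γ2 + 28/3*γ12
Answer: -56/3*γ12


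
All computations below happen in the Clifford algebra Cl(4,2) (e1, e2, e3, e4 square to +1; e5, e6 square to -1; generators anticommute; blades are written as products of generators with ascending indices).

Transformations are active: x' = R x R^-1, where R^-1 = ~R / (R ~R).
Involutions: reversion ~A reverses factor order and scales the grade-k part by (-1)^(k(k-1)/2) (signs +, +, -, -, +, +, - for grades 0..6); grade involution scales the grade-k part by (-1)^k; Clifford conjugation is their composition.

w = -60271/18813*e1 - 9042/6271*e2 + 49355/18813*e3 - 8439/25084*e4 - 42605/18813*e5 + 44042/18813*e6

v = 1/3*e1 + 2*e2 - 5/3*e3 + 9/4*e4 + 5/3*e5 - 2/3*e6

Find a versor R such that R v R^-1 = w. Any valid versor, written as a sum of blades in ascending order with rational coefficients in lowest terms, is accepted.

A norm check does it: q(v) = q(w) = 419/48, hence R = v + w = -18000/6271*e1 + 3500/6271*e2 + 6000/6271*e3 + 12000/6271*e4 - 3750/6271*e5 + 10500/6271*e6 realises the map — parallel part kept, (v - w)/2 negated, v carried to w.
Answer: -18000/6271*e1 + 3500/6271*e2 + 6000/6271*e3 + 12000/6271*e4 - 3750/6271*e5 + 10500/6271*e6


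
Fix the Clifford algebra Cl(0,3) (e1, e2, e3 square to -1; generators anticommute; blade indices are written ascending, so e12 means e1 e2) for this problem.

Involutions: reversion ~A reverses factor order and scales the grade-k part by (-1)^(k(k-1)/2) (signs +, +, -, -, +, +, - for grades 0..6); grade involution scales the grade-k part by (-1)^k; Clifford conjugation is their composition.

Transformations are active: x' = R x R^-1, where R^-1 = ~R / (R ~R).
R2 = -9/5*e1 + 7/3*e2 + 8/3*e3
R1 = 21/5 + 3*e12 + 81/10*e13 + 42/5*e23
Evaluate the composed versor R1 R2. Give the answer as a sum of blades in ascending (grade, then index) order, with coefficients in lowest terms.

Distribute over the terms of R2 (each basis-blade product reordered to ascending indices, repeated generators contracted through their squares):
R1 (-9/5*e1) = -189/25*e1 - 27/5*e2 - 729/50*e3 - 378/25*e123
R1 (7/3*e2) = -7*e1 + 49/5*e2 + 98/5*e3 - 189/10*e123
R1 (8/3*e3) = -108/5*e1 - 112/5*e2 + 56/5*e3 + 8*e123
Summing the partial products and collecting blades:
Answer: -904/25*e1 - 18*e2 + 811/50*e3 - 1301/50*e123


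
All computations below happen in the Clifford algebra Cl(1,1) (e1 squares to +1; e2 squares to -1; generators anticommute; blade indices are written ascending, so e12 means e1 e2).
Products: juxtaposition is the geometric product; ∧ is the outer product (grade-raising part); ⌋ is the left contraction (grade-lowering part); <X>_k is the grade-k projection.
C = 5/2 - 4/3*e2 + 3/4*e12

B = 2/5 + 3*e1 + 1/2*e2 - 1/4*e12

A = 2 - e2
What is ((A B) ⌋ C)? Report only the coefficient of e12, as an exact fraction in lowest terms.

step 1: 13/10 + 25/4*e1 + 3/5*e2 + 5/2*e12
step 2: 237/40 + 9/20*e1 + 709/240*e2 + 39/40*e12
Answer: 39/40


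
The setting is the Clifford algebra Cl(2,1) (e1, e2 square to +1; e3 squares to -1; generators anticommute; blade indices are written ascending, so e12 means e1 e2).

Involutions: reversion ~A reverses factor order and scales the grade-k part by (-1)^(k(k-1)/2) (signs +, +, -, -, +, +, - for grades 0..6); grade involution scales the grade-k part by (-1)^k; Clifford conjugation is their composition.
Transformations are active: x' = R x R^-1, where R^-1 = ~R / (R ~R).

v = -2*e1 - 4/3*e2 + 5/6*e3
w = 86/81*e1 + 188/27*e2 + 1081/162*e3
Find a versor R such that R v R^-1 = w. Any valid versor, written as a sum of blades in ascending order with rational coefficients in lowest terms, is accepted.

Equal squares first: v^2 = w^2 = 61/12. Then v + w = -76/81*e1 + 152/27*e2 + 608/81*e3 is a versor taking v to w, provided it is invertible.
Answer: -76/81*e1 + 152/27*e2 + 608/81*e3


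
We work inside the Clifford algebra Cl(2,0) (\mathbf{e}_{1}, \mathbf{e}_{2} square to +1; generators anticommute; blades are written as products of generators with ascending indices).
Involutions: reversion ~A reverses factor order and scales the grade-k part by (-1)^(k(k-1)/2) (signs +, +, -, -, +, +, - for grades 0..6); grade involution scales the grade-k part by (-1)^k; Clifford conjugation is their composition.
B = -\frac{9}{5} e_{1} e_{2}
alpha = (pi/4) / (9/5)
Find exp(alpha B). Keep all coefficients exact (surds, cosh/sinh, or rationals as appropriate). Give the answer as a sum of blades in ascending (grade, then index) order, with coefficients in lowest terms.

B^2 = (-\frac{9}{5})^2*(e_{1} e_{2})^2 = \frac{81}{25}*(-1) = -\frac{81}{25} (a basis 2-blade squares to minus the product of its generators' squares).
B^2 = -\frac{81}{25} — B^2 < 0, so the exponential closes trigonometrically: l = \frac{9}{5}, alpha*l = \frac{\pi}{4}, so exp(alpha B) = cos(\frac{\pi}{4}) + (sin(\frac{\pi}{4})/(\frac{9}{5}))*B = \frac{\sqrt{2}}{2} + (\frac{5 \sqrt{2}}{18})*B.
Answer: \frac{\sqrt{2}}{2} - \frac{\sqrt{2}}{2} e_{1} e_{2}


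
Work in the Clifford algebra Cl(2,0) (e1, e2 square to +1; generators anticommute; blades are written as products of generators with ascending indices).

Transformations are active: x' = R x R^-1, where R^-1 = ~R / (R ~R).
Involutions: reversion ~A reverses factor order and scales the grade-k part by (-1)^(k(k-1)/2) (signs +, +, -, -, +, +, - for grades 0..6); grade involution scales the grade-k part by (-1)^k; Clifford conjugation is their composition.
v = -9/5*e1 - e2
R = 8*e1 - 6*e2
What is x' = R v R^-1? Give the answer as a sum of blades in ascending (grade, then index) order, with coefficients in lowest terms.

~R = 8*e1 - 6*e2, and R ~R = 100, so R^-1 = ~R / (100).
R v = -42/5 - 94/5*e1 e2
Answer: 57/125*e1 + 251/125*e2


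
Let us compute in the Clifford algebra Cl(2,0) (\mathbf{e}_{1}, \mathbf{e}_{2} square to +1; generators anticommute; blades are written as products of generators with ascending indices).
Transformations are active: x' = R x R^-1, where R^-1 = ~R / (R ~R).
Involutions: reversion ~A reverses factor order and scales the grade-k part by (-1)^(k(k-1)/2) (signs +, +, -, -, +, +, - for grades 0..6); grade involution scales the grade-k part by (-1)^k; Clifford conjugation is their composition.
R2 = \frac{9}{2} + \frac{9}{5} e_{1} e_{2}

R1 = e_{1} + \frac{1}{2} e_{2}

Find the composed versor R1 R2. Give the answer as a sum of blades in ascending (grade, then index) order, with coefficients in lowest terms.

Distribute over the terms of R1 (each basis-blade product reordered to ascending indices, repeated generators contracted through their squares):
(e_{1}) R2 = \frac{9}{2} e_{1} + \frac{9}{5} e_{2}
(\frac{1}{2} e_{2}) R2 = -\frac{9}{10} e_{1} + \frac{9}{4} e_{2}
Summing the partial products and collecting blades:
Answer: \frac{18}{5} e_{1} + \frac{81}{20} e_{2}


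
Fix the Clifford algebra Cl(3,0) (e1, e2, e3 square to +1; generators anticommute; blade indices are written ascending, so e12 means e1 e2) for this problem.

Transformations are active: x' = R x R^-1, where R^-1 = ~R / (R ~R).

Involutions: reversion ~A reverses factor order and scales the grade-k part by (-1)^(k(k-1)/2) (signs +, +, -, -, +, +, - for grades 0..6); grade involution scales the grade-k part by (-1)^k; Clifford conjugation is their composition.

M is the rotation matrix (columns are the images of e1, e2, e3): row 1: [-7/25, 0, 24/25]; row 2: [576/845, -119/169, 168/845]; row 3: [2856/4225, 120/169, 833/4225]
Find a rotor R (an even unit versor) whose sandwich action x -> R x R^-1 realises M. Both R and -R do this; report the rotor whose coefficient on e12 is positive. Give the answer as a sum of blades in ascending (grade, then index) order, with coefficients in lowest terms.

Method: write R = a + b12*e12 + b13*e13 + b23*e23 with a^2 + b12^2 + b13^2 + b23^2 = 1 (so R^-1 = ~R). Expanding the columns R e_j ~R gives tr M = 4a^2 - 1 and, from the antisymmetric part, M21 - M12 = -4a*b12, M13 - M31 = 4a*b13, M32 - M23 = -4a*b23.
Here tr M = -133/169, so a^2 = (1 + tr M)/4 = 9/169 and a = ±3/13. Taking a = 3/13: M21 - M12 = 576/845, M13 - M31 = 48/169, M32 - M23 = 432/845, giving b12 = -48/65, b13 = 4/13, b23 = -36/65, i.e. R = 3/13 - 48/65*e12 + 4/13*e13 - 36/65*e23.
Its e12 coefficient is negative, so report the other preimage -R.
Answer: -3/13 + 48/65*e12 - 4/13*e13 + 36/65*e23. Recall the cover is two-to-one: with M of trace -133/169, both preimages act alike, and the stated e12 sign chooses the sheet.


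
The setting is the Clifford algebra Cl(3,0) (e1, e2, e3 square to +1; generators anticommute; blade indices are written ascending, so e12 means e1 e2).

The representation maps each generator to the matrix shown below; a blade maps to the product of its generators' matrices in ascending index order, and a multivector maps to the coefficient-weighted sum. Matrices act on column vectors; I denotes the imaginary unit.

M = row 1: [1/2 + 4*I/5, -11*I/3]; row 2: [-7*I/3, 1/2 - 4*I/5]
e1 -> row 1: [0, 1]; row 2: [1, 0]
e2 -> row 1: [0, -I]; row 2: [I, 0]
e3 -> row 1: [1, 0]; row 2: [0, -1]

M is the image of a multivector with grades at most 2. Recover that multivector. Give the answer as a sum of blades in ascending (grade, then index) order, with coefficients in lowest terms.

Method: 1, rho(e1), rho(e2), rho(e3) form a trace-orthogonal basis of the 2x2 complex matrices (tr(X Y) = 2 if X = Y, else 0), so M = m0*1 + m1*rho(e1) + m2*rho(e2) + m3*rho(e3) with m0 = tr(M)/2 = 1/2, m1 = tr(M rho(e1))/2 = -3*I, m2 = tr(M rho(e2))/2 = 2/3, m3 = tr(M rho(e3))/2 = 4*I/5.
Multiplying table entries, the bivector images are rho(e12) = I*rho(e3), rho(e13) = -I*rho(e2), rho(e23) = I*rho(e1); with real blade coefficients the real parts of m0..m3 are the coefficients of 1, e1, e2, e3 and the imaginary parts give the bivectors (e23: Im m1, e13: -Im m2, e12: Im m3).
Answer: 1/2 + 2/3*e2 + 4/5*e12 - 3*e23


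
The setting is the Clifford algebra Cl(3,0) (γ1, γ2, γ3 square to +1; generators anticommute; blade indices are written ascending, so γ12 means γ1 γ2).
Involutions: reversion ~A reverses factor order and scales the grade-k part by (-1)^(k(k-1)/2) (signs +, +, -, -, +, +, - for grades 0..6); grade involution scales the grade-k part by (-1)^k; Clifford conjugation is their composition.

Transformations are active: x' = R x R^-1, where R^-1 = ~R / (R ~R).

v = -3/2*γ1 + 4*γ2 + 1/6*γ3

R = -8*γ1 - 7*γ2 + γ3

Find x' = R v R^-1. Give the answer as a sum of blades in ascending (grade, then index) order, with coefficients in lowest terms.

~R = -8*γ1 - 7*γ2 + γ3, and R ~R = 114, so R^-1 = ~R / (114).
R v = -95/6 - 85/2*γ12 + 1/6*γ13 - 31/6*γ23
Answer: 67/18*γ1 - 37/18*γ2 - 4/9*γ3


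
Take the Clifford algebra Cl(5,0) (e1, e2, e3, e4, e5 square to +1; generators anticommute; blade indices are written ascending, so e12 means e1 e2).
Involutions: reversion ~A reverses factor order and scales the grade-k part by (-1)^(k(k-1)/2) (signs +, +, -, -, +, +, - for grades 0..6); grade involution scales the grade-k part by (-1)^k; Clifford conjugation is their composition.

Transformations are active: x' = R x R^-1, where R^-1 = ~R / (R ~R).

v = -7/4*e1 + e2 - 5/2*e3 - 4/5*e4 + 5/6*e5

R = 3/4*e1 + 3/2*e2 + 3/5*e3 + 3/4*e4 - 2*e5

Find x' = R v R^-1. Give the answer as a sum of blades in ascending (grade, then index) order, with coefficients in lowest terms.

~R = 3/4*e1 + 3/2*e2 + 3/5*e3 + 3/4*e4 - 2*e5, and R ~R = 1547/200, so R^-1 = ~R / (1547/200).
R v = -859/240 + 27/8*e12 - 33/40*e13 + 57/80*e14 - 23/8*e15 - 87/20*e23 - 39/20*e24 + 13/4*e25 + 279/200*e34 - 9/2*e35 - 39/40*e45
Answer: 3267/3094*e1 - 7389/3094*e2 + 6017/3094*e3 + 3277/30940*e4 + 9445/9282*e5


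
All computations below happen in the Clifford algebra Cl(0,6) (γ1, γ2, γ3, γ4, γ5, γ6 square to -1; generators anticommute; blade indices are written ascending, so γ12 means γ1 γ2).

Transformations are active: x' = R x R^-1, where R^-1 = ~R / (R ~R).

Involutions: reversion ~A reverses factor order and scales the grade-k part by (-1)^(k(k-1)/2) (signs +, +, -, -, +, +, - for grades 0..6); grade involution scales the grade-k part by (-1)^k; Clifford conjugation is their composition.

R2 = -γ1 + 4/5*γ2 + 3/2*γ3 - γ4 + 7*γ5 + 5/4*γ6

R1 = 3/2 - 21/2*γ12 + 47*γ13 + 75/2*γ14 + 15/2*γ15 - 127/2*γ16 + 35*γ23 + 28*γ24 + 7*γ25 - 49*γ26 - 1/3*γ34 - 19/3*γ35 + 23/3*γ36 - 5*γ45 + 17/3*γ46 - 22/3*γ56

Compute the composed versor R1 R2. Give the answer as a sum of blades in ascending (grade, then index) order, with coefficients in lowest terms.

Distribute over the terms of R2 (each basis-blade product reordered to ascending indices, repeated generators contracted through their squares):
R1 (-γ1) = -3/2*γ1 + 21/2*γ2 - 47*γ3 - 75/2*γ4 - 15/2*γ5 + 127/2*γ6 - 35*γ123 - 28*γ124 - 7*γ125 + 49*γ126 + 1/3*γ134 + 19/3*γ135 - 23/3*γ136 + 5*γ145 - 17/3*γ146 + 22/3*γ156
R1 (4/5*γ2) = 42/5*γ1 + 6/5*γ2 + 28*γ3 + 112/5*γ4 + 28/5*γ5 - 196/5*γ6 - 188/5*γ123 - 30*γ124 - 6*γ125 + 254/5*γ126 - 4/15*γ234 - 76/15*γ235 + 92/15*γ236 - 4*γ245 + 68/15*γ246 - 88/15*γ256
R1 (3/2*γ3) = -141/2*γ1 - 105/2*γ2 + 9/4*γ3 - 1/2*γ4 - 19/2*γ5 + 23/2*γ6 - 63/4*γ123 - 225/4*γ134 - 45/4*γ135 + 381/4*γ136 - 42*γ234 - 21/2*γ235 + 147/2*γ236 - 15/2*γ345 + 17/2*γ346 - 11*γ356
R1 (-γ4) = 75/2*γ1 + 28*γ2 - 1/3*γ3 - 3/2*γ4 + 5*γ5 - 17/3*γ6 + 21/2*γ124 - 47*γ134 + 15/2*γ145 - 127/2*γ146 - 35*γ234 + 7*γ245 - 49*γ246 - 19/3*γ345 + 23/3*γ346 + 22/3*γ456
R1 (7*γ5) = -105/2*γ1 - 49*γ2 + 133/3*γ3 + 35*γ4 + 21/2*γ5 - 154/3*γ6 - 147/2*γ125 + 329*γ135 + 525/2*γ145 + 889/2*γ156 + 245*γ235 + 196*γ245 + 343*γ256 - 7/3*γ345 - 161/3*γ356 - 119/3*γ456
R1 (5/4*γ6) = 635/8*γ1 + 245/4*γ2 - 115/12*γ3 - 85/12*γ4 + 55/6*γ5 + 15/8*γ6 - 105/8*γ126 + 235/4*γ136 + 375/8*γ146 + 75/8*γ156 + 175/4*γ236 + 35*γ246 + 35/4*γ256 - 5/12*γ346 - 95/12*γ356 - 25/4*γ456
Summing the partial products and collecting blades:
Answer: 31/40*γ1 - 11/20*γ2 + 53/3*γ3 + 649/60*γ4 + 199/15*γ5 - 773/40*γ6 - 1767/20*γ123 - 95/2*γ124 - 173/2*γ125 + 3467/40*γ126 - 1235/12*γ134 + 3889/12*γ135 + 439/3*γ136 + 275*γ145 - 535/24*γ146 + 11069/24*γ156 - 1159/15*γ234 + 6883/30*γ235 + 7403/60*γ236 + 199*γ245 - 142/15*γ246 + 20753/60*γ256 - 97/6*γ345 + 63/4*γ346 - 871/12*γ356 - 463/12*γ456


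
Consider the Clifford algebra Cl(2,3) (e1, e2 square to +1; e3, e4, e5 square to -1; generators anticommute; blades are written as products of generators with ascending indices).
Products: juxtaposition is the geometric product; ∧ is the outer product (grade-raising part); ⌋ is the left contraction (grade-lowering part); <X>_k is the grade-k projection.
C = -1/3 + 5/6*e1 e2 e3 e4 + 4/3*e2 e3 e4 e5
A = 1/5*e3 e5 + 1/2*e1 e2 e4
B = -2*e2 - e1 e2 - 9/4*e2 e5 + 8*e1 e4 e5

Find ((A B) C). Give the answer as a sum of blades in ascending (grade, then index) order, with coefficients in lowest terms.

step 1: 1/2*e4 + e1 e4 + 9/20*e2 e3 - 4*e2 e5 + 8/5*e1 e3 e4 + 9/8*e1 e4 e5 - 2/5*e2 e3 e5 - 1/5*e1 e2 e3 e5
step 2: -4/3*e2 - 7/10*e4 - 9/40*e1 e4 + 41/60*e2 e3 + 4/3*e2 e5 - 16/3*e3 e4 + 13/30*e4 e5 - 13/12*e1 e2 e3 - 32/15*e1 e2 e5 - 8/15*e1 e3 e4 - 17/24*e1 e4 e5 + 97/240*e2 e3 e5 - 19/15*e1 e2 e3 e5 + 10/3*e1 e3 e4 e5
Answer: -4/3*e2 - 7/10*e4 - 9/40*e1 e4 + 41/60*e2 e3 + 4/3*e2 e5 - 16/3*e3 e4 + 13/30*e4 e5 - 13/12*e1 e2 e3 - 32/15*e1 e2 e5 - 8/15*e1 e3 e4 - 17/24*e1 e4 e5 + 97/240*e2 e3 e5 - 19/15*e1 e2 e3 e5 + 10/3*e1 e3 e4 e5


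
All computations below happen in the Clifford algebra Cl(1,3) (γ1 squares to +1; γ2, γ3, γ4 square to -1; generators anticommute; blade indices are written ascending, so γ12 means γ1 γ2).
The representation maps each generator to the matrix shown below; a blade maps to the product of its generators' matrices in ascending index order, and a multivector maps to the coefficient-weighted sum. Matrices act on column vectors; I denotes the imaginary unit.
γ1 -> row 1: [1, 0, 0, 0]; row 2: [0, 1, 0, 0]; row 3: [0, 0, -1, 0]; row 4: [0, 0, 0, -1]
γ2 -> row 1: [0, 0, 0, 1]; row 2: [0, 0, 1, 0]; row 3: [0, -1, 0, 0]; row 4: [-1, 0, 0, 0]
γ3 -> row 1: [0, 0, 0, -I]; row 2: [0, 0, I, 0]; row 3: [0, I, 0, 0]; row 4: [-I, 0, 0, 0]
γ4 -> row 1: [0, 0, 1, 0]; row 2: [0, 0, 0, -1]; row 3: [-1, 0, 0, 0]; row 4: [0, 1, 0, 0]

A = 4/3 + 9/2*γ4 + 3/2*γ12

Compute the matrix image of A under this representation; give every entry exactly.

Bivector images (products of the table entries): rho(γ12) = rho(γ1)rho(γ2) = row 1: [0, 0, 0, 1]; row 2: [0, 0, 1, 0]; row 3: [0, 1, 0, 0]; row 4: [1, 0, 0, 0].
M = (4/3)*1 + (9/2)*rho(γ4) + (3/2)*rho(γ12), summed entrywise (1 is the identity matrix):
Answer: row 1: [4/3, 0, 9/2, 3/2]; row 2: [0, 4/3, 3/2, -9/2]; row 3: [-9/2, 3/2, 4/3, 0]; row 4: [3/2, 9/2, 0, 4/3]


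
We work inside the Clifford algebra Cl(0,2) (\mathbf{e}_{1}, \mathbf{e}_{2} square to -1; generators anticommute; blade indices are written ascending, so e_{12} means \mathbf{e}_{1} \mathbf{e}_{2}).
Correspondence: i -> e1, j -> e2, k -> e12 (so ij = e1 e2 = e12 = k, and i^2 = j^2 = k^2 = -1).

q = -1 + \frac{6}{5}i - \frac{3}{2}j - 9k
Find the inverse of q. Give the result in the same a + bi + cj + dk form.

In blades: q = -1 + \frac{6}{5} e_{1} - \frac{3}{2} e_{2} - 9 e_{12}.
With qbar = -1 - \frac{6}{5} e_{1} + \frac{3}{2} e_{2} + 9 e_{12} (scalar fixed, mapped units negated), q qbar = \frac{8569}{100} (the sum of squared coefficients), so q^-1 = qbar / (\frac{8569}{100}) = -\frac{100}{8569} - \frac{120}{8569} e_{1} + \frac{150}{8569} e_{2} + \frac{900}{8569} e_{12}; translating back:
Answer: -\frac{100}{8569} - \frac{120}{8569}i + \frac{150}{8569}j + \frac{900}{8569}k


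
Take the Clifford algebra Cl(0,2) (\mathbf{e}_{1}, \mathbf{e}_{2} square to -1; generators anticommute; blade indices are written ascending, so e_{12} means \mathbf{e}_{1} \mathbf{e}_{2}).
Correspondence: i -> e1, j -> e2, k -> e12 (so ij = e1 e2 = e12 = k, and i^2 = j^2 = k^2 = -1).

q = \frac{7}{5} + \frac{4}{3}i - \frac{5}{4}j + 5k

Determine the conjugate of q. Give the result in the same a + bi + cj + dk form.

In blades: q = \frac{7}{5} + \frac{4}{3} e_{1} - \frac{5}{4} e_{2} + 5 e_{12}.
Conjugation here is Clifford conjugation: the scalar is fixed and the grade-1 and grade-2 blades all flip sign, giving \frac{7}{5} - \frac{4}{3} e_{1} + \frac{5}{4} e_{2} - 5 e_{12}; translating back:
Answer: \frac{7}{5} - \frac{4}{3}i + \frac{5}{4}j - 5k


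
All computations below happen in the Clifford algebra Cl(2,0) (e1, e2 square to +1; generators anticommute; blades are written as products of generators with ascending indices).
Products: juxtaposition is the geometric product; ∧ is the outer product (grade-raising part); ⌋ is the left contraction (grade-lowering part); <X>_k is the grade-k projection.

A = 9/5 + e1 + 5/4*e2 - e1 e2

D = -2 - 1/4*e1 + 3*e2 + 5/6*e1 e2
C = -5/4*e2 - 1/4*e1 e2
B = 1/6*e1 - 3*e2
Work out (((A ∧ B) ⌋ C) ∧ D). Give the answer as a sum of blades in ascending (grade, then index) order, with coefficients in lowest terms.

step 1: 3/10*e1 - 27/5*e2 - 77/24*e1 e2
step 2: 571/96 - 27/20*e1 - 3/40*e2
step 3: -571/48 + 2329/1920*e1 + 2879/160*e2 + 2557/2880*e1 e2
Answer: -571/48 + 2329/1920*e1 + 2879/160*e2 + 2557/2880*e1 e2
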